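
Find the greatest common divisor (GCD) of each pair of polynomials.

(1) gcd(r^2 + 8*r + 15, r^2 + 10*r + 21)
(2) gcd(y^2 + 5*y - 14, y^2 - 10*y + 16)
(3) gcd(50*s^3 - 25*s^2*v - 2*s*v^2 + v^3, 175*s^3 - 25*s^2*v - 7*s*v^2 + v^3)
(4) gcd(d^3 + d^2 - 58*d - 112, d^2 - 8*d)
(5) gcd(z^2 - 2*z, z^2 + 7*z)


(1) = gcd((r + 3)*(r + 5), (r + 3)*(r + 7)) = r + 3
(2) = gcd((y - 2)*(y + 7), (y - 8)*(y - 2)) = y - 2
(3) = gcd((-5*s + v)*(-2*s + v)*(5*s + v), (-7*s + v)*(-5*s + v)*(5*s + v)) = 25*s^2 - v^2
(4) = gcd((d - 8)*(d + 2)*(d + 7), d*(d - 8)) = d - 8
(5) = z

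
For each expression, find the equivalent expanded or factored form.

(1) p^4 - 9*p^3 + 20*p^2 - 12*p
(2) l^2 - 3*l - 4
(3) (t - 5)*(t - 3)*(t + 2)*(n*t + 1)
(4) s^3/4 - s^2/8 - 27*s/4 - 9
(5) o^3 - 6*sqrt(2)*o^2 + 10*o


(1) = p*(p - 6)*(p - 2)*(p - 1)
(2) = (l - 4)*(l + 1)
(3) = n*t^4 - 6*n*t^3 - n*t^2 + 30*n*t + t^3 - 6*t^2 - t + 30
(4) = (s/4 + 1)*(s - 6)*(s + 3/2)
(5) = o*(o - 5*sqrt(2))*(o - sqrt(2))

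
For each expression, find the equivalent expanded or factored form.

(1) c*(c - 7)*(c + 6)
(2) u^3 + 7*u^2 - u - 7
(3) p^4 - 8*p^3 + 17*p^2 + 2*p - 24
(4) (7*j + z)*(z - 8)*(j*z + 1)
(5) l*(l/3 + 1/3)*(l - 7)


(1) = c^3 - c^2 - 42*c
(2) = (u - 1)*(u + 1)*(u + 7)
(3) = (p - 4)*(p - 3)*(p - 2)*(p + 1)
(4) = 7*j^2*z^2 - 56*j^2*z + j*z^3 - 8*j*z^2 + 7*j*z - 56*j + z^2 - 8*z
(5) = l^3/3 - 2*l^2 - 7*l/3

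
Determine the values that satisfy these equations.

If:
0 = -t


Then:
t = 0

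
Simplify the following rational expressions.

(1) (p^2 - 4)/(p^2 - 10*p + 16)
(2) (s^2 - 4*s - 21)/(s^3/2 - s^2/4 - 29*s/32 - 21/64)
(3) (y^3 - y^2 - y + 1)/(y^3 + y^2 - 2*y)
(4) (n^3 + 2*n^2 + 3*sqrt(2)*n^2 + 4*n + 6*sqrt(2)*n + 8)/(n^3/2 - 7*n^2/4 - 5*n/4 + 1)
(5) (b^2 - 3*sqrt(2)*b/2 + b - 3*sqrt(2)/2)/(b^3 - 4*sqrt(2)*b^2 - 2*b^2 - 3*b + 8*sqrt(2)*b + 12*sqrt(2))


(1) = (p + 2)/(p - 8)
(2) = (64*s^2 - 256*s - 1344)/(32*s^3 - 16*s^2 - 58*s - 21)
(3) = (y^2 - 1)/(y^2 + 2*y)
(4) = (4*n^3 + n^2*(8 + 12*sqrt(2)) + n*(16 + 24*sqrt(2)) + 32)/(2*n^3 - 7*n^2 - 5*n + 4)
(5) = (2*b - 3*sqrt(2))/(2*b^2 + b*(-8*sqrt(2) - 6) + 24*sqrt(2))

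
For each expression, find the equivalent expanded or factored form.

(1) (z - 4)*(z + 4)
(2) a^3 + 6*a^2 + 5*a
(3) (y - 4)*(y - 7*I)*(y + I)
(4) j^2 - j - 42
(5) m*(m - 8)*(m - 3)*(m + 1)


(1) = z^2 - 16
(2) = a*(a + 1)*(a + 5)
(3) = y^3 - 4*y^2 - 6*I*y^2 + 7*y + 24*I*y - 28
(4) = (j - 7)*(j + 6)
(5) = m^4 - 10*m^3 + 13*m^2 + 24*m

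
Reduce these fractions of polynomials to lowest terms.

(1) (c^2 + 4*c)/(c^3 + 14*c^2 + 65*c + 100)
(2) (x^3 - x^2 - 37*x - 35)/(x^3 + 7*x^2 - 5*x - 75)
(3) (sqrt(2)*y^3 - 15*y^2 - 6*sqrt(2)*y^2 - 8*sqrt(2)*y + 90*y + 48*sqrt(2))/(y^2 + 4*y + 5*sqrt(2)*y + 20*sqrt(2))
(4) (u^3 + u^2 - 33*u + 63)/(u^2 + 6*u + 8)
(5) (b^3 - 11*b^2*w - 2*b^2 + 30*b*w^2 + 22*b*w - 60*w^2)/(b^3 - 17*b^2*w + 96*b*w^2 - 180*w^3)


(1) = c/(c^2 + 10*c + 25)
(2) = (x^2 - 6*x - 7)/(x^2 + 2*x - 15)
(3) = (sqrt(2)*y^3 + y^2*(-15 - 6*sqrt(2)) + y*(90 - 8*sqrt(2)) + 48*sqrt(2))/(y^2 + y*(4 + 5*sqrt(2)) + 20*sqrt(2))
(4) = (u^3 + u^2 - 33*u + 63)/(u^2 + 6*u + 8)
(5) = (2 - b)/(-b + 6*w)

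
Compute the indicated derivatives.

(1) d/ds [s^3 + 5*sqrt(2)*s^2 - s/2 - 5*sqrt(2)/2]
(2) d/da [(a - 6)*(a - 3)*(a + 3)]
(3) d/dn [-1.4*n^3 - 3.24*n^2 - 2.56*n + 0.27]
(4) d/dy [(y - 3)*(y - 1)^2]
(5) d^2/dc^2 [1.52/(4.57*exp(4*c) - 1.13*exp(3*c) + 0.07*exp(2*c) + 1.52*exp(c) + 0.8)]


(1) = 3*s^2 + 10*sqrt(2)*s - 1/2
(2) = 3*a^2 - 12*a - 9
(3) = -4.2*n^2 - 6.48*n - 2.56
(4) = (y - 1)*(3*y - 7)
(5) = ((-111.1424*exp(3*c) + 15.4584*exp(2*c) - 0.4256*exp(c) - 2.3104)*(4.57*exp(4*c) - 1.13*exp(3*c) + 0.07*exp(2*c) + 1.52*exp(c) + 0.8) + 1.52*(18.28*exp(3*c) - 3.39*exp(2*c) + 0.14*exp(c) + 1.52)*(36.56*exp(3*c) - 6.78*exp(2*c) + 0.28*exp(c) + 3.04)*exp(c))*exp(c)/(4.57*exp(4*c) - 1.13*exp(3*c) + 0.07*exp(2*c) + 1.52*exp(c) + 0.8)^3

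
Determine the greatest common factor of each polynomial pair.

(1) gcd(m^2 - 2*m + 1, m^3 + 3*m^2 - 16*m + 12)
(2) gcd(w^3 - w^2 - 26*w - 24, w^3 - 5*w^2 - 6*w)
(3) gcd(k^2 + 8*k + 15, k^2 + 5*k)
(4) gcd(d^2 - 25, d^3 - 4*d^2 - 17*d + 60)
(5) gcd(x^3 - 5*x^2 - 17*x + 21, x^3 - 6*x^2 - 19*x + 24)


(1) = m - 1
(2) = w^2 - 5*w - 6
(3) = k + 5
(4) = gcd((d - 5)*(d + 5), (d - 5)*(d - 3)*(d + 4)) = d - 5
(5) = gcd((x - 7)*(x - 1)*(x + 3), (x - 8)*(x - 1)*(x + 3)) = x^2 + 2*x - 3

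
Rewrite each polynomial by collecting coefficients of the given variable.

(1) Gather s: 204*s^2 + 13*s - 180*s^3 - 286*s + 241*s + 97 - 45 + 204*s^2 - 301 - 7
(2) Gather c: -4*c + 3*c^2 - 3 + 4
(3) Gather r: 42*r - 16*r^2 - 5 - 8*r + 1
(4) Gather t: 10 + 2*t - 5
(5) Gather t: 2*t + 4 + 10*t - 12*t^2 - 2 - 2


(1) = -180*s^3 + 408*s^2 - 32*s - 256
(2) = 3*c^2 - 4*c + 1
(3) = -16*r^2 + 34*r - 4
(4) = 2*t + 5
(5) = -12*t^2 + 12*t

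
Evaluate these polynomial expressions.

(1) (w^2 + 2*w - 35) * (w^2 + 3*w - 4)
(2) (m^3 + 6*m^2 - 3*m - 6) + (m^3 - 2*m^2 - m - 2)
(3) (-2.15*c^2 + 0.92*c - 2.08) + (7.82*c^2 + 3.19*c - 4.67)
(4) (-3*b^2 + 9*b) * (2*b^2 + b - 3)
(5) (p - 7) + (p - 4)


(1) = w^4 + 5*w^3 - 33*w^2 - 113*w + 140
(2) = 2*m^3 + 4*m^2 - 4*m - 8
(3) = 5.67*c^2 + 4.11*c - 6.75
(4) = -6*b^4 + 15*b^3 + 18*b^2 - 27*b
(5) = 2*p - 11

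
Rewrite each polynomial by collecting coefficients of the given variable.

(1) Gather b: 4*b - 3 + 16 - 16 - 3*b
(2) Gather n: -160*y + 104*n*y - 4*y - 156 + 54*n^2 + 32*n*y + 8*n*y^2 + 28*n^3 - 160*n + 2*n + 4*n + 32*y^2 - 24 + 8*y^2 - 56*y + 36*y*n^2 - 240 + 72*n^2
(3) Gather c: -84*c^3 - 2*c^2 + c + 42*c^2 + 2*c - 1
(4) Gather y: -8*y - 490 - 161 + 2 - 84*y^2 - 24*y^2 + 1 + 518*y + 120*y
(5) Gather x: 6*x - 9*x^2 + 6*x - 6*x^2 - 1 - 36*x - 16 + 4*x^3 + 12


(1) = b - 3
(2) = 28*n^3 + n^2*(36*y + 126) + n*(8*y^2 + 136*y - 154) + 40*y^2 - 220*y - 420
(3) = -84*c^3 + 40*c^2 + 3*c - 1
(4) = -108*y^2 + 630*y - 648
(5) = 4*x^3 - 15*x^2 - 24*x - 5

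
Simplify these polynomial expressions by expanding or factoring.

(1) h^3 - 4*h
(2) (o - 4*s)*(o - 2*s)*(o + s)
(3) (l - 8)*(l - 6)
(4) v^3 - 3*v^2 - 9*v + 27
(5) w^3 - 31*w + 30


(1) = h*(h - 2)*(h + 2)
(2) = o^3 - 5*o^2*s + 2*o*s^2 + 8*s^3
(3) = l^2 - 14*l + 48
(4) = (v - 3)^2*(v + 3)
(5) = (w - 5)*(w - 1)*(w + 6)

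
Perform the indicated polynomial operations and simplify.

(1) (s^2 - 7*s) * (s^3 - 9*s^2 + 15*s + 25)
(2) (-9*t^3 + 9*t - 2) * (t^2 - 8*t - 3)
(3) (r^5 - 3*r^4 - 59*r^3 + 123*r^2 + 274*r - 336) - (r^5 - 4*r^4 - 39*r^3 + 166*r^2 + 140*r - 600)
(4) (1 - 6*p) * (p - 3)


(1) = s^5 - 16*s^4 + 78*s^3 - 80*s^2 - 175*s
(2) = -9*t^5 + 72*t^4 + 36*t^3 - 74*t^2 - 11*t + 6
(3) = r^4 - 20*r^3 - 43*r^2 + 134*r + 264
(4) = -6*p^2 + 19*p - 3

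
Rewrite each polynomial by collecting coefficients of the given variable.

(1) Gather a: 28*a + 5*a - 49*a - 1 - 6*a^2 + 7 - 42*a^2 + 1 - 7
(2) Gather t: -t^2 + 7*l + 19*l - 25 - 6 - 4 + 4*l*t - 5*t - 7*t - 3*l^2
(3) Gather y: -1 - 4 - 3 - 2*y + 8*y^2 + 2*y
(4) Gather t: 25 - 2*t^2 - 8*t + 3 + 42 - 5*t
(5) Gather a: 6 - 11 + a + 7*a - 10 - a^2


(1) = -48*a^2 - 16*a
(2) = -3*l^2 + 26*l - t^2 + t*(4*l - 12) - 35
(3) = 8*y^2 - 8
(4) = -2*t^2 - 13*t + 70
(5) = -a^2 + 8*a - 15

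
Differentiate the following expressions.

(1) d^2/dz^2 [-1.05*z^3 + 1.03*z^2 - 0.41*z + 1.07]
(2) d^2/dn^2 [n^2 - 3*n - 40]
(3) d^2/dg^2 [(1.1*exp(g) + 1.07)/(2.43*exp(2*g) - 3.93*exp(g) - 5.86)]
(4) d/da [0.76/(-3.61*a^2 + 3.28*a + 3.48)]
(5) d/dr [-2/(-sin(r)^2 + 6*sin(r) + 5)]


(1) = 2.06 - 6.3*z
(2) = 2
(3) = (6.49539*exp(4*g) + 35.777862*exp(3*g) + 63.327501*exp(2*g) + 52.139607*exp(g) + 13.131674)*exp(g)/(14.348907*exp(6*g) - 69.618771*exp(5*g) + 8.785179*exp(4*g) + 275.076027*exp(3*g) - 21.185658*exp(2*g) - 404.863884*exp(g) - 201.230056)
(4) = (5.4872*a - 2.4928)/(-3.61*a^2 + 3.28*a + 3.48)^2
(5) = 4*(3 - sin(r))*cos(r)/(6*sin(r) + cos(r)^2 + 4)^2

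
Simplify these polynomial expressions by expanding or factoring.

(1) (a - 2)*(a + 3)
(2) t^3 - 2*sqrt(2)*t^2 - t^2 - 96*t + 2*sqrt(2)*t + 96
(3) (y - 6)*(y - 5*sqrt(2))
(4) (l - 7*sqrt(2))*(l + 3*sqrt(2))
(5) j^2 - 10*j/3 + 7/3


(1) = a^2 + a - 6
(2) = (t - 1)*(t - 8*sqrt(2))*(t + 6*sqrt(2))
(3) = y^2 - 5*sqrt(2)*y - 6*y + 30*sqrt(2)
(4) = l^2 - 4*sqrt(2)*l - 42
(5) = (j - 7/3)*(j - 1)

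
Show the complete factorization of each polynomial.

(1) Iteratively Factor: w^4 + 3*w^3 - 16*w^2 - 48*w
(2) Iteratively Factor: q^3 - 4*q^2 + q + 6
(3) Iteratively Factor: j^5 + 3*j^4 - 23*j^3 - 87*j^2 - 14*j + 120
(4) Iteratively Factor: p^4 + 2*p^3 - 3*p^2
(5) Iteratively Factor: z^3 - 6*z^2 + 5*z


(1) = (w + 4)*(w^3 - w^2 - 12*w) = w*(w + 4)*(w^2 - w - 12) = w*(w - 4)*(w + 4)*(w + 3)
(2) = (q + 1)*(q^2 - 5*q + 6) = (q - 3)*(q + 1)*(q - 2)
(3) = (j + 2)*(j^4 + j^3 - 25*j^2 - 37*j + 60) = (j - 5)*(j + 2)*(j^3 + 6*j^2 + 5*j - 12) = (j - 5)*(j + 2)*(j + 3)*(j^2 + 3*j - 4) = (j - 5)*(j + 2)*(j + 3)*(j + 4)*(j - 1)
(4) = (p + 3)*(p^3 - p^2) = p*(p + 3)*(p^2 - p) = p*(p - 1)*(p + 3)*(p)
(5) = (z - 5)*(z^2 - z) = (z - 5)*(z - 1)*(z)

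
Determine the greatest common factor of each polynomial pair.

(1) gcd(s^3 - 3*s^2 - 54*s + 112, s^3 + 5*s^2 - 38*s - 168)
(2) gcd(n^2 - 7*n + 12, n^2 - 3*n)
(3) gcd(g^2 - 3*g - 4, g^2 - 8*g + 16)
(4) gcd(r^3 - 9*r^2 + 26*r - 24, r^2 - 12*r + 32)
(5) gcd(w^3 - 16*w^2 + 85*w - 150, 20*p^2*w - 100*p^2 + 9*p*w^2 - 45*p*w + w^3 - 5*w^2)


(1) = s + 7
(2) = n - 3
(3) = gcd((g - 4)*(g + 1), (g - 4)^2) = g - 4
(4) = r - 4
(5) = gcd((w - 6)*(w - 5)^2, (4*p + w)*(5*p + w)*(w - 5)) = w - 5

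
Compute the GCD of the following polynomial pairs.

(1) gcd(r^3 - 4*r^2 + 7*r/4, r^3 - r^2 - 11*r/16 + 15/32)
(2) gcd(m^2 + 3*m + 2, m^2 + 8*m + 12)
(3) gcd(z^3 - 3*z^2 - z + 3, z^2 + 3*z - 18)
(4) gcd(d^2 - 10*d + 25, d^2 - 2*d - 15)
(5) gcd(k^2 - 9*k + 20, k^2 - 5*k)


(1) = r - 1/2
(2) = gcd((m + 1)*(m + 2), (m + 2)*(m + 6)) = m + 2
(3) = z - 3
(4) = d - 5
(5) = k - 5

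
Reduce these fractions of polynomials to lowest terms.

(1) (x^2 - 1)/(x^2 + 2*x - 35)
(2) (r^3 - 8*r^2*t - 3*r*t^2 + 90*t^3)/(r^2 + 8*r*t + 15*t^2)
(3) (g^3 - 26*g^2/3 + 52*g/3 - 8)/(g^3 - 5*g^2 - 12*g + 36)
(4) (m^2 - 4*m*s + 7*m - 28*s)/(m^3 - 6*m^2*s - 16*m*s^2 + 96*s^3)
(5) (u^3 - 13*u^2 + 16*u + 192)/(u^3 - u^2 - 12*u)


(1) = (x^2 - 1)/(x^2 + 2*x - 35)
(2) = (r^2 - 11*r*t + 30*t^2)/(r + 5*t)
(3) = (3*g - 2)/(3*g + 9)
(4) = (-m - 7)/(-m^2 + 2*m*s + 24*s^2)
(5) = (u^2 - 16*u + 64)/(u^2 - 4*u)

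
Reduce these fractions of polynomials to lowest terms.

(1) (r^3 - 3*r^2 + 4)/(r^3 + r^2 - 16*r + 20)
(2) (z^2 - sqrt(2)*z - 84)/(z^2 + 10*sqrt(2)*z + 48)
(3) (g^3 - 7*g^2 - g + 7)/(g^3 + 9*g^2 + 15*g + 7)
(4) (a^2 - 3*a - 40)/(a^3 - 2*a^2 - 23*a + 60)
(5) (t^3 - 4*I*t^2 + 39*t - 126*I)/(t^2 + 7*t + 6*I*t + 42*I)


(1) = (r + 1)/(r + 5)
(2) = (z - 7*sqrt(2))/(z + 4*sqrt(2))
(3) = (g^2 - 8*g + 7)/(g^2 + 8*g + 7)
(4) = (a - 8)/(a^2 - 7*a + 12)
(5) = (t^2 - 10*I*t - 21)/(t + 7)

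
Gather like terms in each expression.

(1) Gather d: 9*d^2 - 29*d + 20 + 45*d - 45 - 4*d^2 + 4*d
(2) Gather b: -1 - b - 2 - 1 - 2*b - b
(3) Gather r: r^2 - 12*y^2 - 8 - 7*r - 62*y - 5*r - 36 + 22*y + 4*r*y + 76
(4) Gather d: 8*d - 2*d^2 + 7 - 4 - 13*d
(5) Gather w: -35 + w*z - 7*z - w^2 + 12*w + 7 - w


(1) = 5*d^2 + 20*d - 25
(2) = -4*b - 4
(3) = r^2 + r*(4*y - 12) - 12*y^2 - 40*y + 32
(4) = -2*d^2 - 5*d + 3
(5) = -w^2 + w*(z + 11) - 7*z - 28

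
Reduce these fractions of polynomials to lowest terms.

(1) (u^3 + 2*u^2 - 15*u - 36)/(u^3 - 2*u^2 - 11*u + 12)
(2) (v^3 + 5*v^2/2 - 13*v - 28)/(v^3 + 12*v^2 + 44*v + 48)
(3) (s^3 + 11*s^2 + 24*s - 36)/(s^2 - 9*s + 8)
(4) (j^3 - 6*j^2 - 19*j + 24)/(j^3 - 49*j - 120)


(1) = (u + 3)/(u - 1)
(2) = (2*v - 7)/(2*v + 12)
(3) = (s^2 + 12*s + 36)/(s - 8)
(4) = (j - 1)/(j + 5)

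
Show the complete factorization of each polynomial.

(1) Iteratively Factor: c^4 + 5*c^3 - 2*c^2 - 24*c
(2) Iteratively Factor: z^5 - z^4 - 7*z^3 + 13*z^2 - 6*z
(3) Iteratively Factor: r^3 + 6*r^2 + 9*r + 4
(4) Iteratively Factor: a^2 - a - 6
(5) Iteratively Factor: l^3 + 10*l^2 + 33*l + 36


(1) = (c)*(c^3 + 5*c^2 - 2*c - 24) = c*(c + 4)*(c^2 + c - 6) = c*(c - 2)*(c + 4)*(c + 3)
(2) = (z)*(z^4 - z^3 - 7*z^2 + 13*z - 6) = z*(z - 2)*(z^3 + z^2 - 5*z + 3) = z*(z - 2)*(z + 3)*(z^2 - 2*z + 1) = z*(z - 2)*(z - 1)*(z + 3)*(z - 1)
(3) = (r + 1)*(r^2 + 5*r + 4) = (r + 1)*(r + 4)*(r + 1)
(4) = (a + 2)*(a - 3)
(5) = (l + 3)*(l^2 + 7*l + 12) = (l + 3)^2*(l + 4)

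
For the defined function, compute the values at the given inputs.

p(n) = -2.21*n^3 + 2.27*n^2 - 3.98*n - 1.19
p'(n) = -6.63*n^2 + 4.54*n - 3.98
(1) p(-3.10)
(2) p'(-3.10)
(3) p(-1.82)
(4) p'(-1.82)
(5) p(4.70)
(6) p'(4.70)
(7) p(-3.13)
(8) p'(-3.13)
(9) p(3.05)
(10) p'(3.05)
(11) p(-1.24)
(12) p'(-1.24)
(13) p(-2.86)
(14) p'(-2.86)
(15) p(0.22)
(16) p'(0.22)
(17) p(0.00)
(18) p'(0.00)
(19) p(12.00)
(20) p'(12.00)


(1) = 98.80
(2) = -81.77
(3) = 26.90
(4) = -34.20
(5) = -199.20
(6) = -129.10
(7) = 101.27
(8) = -83.14
(9) = -54.92
(10) = -51.81
(11) = 11.45
(12) = -19.80
(13) = 80.46
(14) = -71.20
(15) = -1.98
(16) = -3.30
(17) = -1.19
(18) = -3.98
(19) = -3540.95
(20) = -904.22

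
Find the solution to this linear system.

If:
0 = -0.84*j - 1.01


Then:
j = -1.20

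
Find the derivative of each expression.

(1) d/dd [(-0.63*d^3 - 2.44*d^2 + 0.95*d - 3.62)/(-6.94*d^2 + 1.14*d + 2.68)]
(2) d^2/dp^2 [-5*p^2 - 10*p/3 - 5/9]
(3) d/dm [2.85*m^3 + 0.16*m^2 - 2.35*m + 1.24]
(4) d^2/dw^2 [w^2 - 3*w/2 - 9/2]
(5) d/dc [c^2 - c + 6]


(1) = (4.3722*d^4 - 1.4364*d^3 - 1.2538*d^2 - 63.324*d + 6.6728)/(48.1636*d^4 - 15.8232*d^3 - 35.8988*d^2 + 6.1104*d + 7.1824)
(2) = -10
(3) = 8.55*m^2 + 0.32*m - 2.35
(4) = 2
(5) = 2*c - 1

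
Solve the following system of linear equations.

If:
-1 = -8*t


Then:
t = 1/8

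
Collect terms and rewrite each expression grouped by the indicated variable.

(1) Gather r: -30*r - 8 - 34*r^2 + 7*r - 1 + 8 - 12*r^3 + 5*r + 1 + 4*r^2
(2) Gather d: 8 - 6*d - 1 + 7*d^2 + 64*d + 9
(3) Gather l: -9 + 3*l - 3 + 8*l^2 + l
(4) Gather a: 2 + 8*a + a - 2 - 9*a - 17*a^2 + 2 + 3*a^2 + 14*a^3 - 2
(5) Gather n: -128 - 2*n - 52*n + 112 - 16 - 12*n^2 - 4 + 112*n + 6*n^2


(1) = -12*r^3 - 30*r^2 - 18*r
(2) = 7*d^2 + 58*d + 16
(3) = 8*l^2 + 4*l - 12
(4) = 14*a^3 - 14*a^2
(5) = -6*n^2 + 58*n - 36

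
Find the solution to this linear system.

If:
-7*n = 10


Then:
n = -10/7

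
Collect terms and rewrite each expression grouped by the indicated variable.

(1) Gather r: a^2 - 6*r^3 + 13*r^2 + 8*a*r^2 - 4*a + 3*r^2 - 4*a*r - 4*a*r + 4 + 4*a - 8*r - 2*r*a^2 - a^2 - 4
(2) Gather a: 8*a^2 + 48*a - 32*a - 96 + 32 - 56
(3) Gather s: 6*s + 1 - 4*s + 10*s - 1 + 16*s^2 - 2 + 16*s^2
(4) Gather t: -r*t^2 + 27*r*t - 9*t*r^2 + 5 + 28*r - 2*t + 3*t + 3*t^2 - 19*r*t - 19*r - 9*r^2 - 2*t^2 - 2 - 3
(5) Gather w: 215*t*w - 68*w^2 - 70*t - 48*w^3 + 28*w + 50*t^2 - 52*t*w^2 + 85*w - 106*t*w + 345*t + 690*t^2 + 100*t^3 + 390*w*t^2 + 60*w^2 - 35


(1) = -6*r^3 + r^2*(8*a + 16) + r*(-2*a^2 - 8*a - 8)
(2) = 8*a^2 + 16*a - 120
(3) = 32*s^2 + 12*s - 2
(4) = -9*r^2 + 9*r + t^2*(1 - r) + t*(-9*r^2 + 8*r + 1)
(5) = 100*t^3 + 740*t^2 + 275*t - 48*w^3 + w^2*(-52*t - 8) + w*(390*t^2 + 109*t + 113) - 35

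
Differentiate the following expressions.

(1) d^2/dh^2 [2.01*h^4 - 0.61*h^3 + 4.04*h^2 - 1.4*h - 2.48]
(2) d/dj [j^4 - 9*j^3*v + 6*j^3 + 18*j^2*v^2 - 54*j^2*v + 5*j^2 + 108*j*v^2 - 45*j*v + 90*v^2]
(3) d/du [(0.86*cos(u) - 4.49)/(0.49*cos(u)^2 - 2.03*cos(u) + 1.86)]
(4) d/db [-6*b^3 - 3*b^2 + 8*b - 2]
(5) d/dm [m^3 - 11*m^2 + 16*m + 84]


(1) = 24.12*h^2 - 3.66*h + 8.08
(2) = 4*j^3 - 27*j^2*v + 18*j^2 + 36*j*v^2 - 108*j*v + 10*j + 108*v^2 - 45*v
(3) = (0.4214*cos(u)^2 - 4.4002*cos(u) + 7.5151)*sin(u)/(0.2401*cos(u)^4 - 1.9894*cos(u)^3 + 5.9437*cos(u)^2 - 7.5516*cos(u) + 3.4596)
(4) = -18*b^2 - 6*b + 8
(5) = 3*m^2 - 22*m + 16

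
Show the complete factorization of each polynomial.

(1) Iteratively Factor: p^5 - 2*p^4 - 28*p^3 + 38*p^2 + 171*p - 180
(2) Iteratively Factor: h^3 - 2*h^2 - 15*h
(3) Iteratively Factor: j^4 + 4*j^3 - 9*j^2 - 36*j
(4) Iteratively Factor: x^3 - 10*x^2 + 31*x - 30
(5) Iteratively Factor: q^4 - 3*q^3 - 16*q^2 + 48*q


(1) = (p - 3)*(p^4 + p^3 - 25*p^2 - 37*p + 60) = (p - 3)*(p + 3)*(p^3 - 2*p^2 - 19*p + 20) = (p - 3)*(p - 1)*(p + 3)*(p^2 - p - 20) = (p - 3)*(p - 1)*(p + 3)*(p + 4)*(p - 5)
(2) = (h - 5)*(h^2 + 3*h) = (h - 5)*(h + 3)*(h)
(3) = (j + 3)*(j^3 + j^2 - 12*j) = j*(j + 3)*(j^2 + j - 12) = j*(j - 3)*(j + 3)*(j + 4)
(4) = (x - 2)*(x^2 - 8*x + 15) = (x - 5)*(x - 2)*(x - 3)
(5) = (q - 4)*(q^3 + q^2 - 12*q) = (q - 4)*(q + 4)*(q^2 - 3*q) = q*(q - 4)*(q + 4)*(q - 3)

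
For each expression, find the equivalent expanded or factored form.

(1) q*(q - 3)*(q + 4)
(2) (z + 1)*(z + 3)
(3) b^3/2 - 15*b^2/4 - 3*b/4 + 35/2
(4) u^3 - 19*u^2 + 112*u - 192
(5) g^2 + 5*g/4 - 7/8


(1) = q^3 + q^2 - 12*q
(2) = z^2 + 4*z + 3
(3) = (b/2 + 1)*(b - 7)*(b - 5/2)
(4) = (u - 8)^2*(u - 3)
(5) = (g - 1/2)*(g + 7/4)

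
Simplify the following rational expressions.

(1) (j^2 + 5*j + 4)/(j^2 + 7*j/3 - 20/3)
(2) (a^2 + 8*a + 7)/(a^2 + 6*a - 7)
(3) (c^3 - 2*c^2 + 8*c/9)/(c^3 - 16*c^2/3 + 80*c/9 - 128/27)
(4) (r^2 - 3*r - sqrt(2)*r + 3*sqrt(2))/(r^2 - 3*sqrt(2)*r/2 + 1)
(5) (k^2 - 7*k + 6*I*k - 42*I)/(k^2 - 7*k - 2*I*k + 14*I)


(1) = (3*j + 3)/(3*j - 5)
(2) = (a + 1)/(a - 1)
(3) = (9*c^2 - 6*c)/(9*c^2 - 36*c + 32)
(4) = (2*r - 6)/(2*r - sqrt(2))
(5) = (k + 6*I)/(k - 2*I)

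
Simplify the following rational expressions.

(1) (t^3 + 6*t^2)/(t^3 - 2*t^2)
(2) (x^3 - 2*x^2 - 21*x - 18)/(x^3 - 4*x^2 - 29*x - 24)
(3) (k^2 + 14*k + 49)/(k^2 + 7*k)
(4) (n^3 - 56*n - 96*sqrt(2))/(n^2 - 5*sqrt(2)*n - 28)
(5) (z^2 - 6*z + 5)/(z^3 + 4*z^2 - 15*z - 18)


(1) = (t + 6)/(t - 2)
(2) = (x - 6)/(x - 8)
(3) = (k + 7)/k
(4) = (n^2 - 2*sqrt(2)*n - 48)/(n - 7*sqrt(2))
(5) = (z^2 - 6*z + 5)/(z^3 + 4*z^2 - 15*z - 18)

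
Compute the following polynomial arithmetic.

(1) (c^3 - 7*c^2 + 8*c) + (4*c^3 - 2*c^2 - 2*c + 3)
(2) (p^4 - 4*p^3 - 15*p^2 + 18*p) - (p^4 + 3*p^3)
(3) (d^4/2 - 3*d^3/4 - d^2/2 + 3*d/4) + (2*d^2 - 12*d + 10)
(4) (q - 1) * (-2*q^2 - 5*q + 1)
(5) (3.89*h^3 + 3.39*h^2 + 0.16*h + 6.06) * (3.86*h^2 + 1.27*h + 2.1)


(1) = 5*c^3 - 9*c^2 + 6*c + 3
(2) = -7*p^3 - 15*p^2 + 18*p
(3) = d^4/2 - 3*d^3/4 + 3*d^2/2 - 45*d/4 + 10
(4) = -2*q^3 - 3*q^2 + 6*q - 1
(5) = 15.0154*h^5 + 18.0257*h^4 + 13.0919*h^3 + 30.7138*h^2 + 8.0322*h + 12.726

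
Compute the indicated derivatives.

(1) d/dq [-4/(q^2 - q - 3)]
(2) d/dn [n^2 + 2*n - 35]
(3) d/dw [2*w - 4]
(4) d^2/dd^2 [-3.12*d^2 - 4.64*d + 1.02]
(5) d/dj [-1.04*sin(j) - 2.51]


(1) = 4*(2*q - 1)/(-q^2 + q + 3)^2
(2) = 2*n + 2
(3) = 2
(4) = -6.24000000000000
(5) = -1.04*cos(j)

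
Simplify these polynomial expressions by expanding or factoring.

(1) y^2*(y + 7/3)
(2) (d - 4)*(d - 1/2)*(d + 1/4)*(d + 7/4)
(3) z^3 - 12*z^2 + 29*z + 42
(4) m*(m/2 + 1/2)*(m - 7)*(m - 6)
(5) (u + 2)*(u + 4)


(1) = y^3 + 7*y^2/3
(2) = d^4 - 5*d^3/2 - 105*d^2/16 + 65*d/32 + 7/8
(3) = (z - 7)*(z - 6)*(z + 1)
(4) = m^4/2 - 6*m^3 + 29*m^2/2 + 21*m
(5) = u^2 + 6*u + 8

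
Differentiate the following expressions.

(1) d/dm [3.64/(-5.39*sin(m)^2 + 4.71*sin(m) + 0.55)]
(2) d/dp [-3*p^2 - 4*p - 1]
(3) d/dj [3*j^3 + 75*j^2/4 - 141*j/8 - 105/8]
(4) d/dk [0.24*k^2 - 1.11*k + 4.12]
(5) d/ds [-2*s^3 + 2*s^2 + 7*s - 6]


(1) = (39.2392*sin(m) - 17.1444)*cos(m)/(-5.39*sin(m)^2 + 4.71*sin(m) + 0.55)^2
(2) = -6*p - 4
(3) = 9*j^2 + 75*j/2 - 141/8
(4) = 0.48*k - 1.11
(5) = -6*s^2 + 4*s + 7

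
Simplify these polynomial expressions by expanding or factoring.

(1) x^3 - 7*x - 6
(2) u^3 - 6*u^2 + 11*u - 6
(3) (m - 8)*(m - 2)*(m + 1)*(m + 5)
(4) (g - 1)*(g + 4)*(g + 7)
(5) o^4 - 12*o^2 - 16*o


(1) = (x - 3)*(x + 1)*(x + 2)
(2) = (u - 3)*(u - 2)*(u - 1)
(3) = m^4 - 4*m^3 - 39*m^2 + 46*m + 80
(4) = g^3 + 10*g^2 + 17*g - 28
(5) = o*(o - 4)*(o + 2)^2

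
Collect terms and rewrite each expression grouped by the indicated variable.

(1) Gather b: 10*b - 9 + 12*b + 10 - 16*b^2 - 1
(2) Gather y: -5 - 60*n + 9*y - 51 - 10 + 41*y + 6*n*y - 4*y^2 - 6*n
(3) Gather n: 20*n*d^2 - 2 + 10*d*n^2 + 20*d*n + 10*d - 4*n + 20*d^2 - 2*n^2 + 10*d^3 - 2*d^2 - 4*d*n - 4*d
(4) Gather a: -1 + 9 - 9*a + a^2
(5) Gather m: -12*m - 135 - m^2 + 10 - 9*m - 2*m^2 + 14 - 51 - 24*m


(1) = -16*b^2 + 22*b
(2) = -66*n - 4*y^2 + y*(6*n + 50) - 66
(3) = 10*d^3 + 18*d^2 + 6*d + n^2*(10*d - 2) + n*(20*d^2 + 16*d - 4) - 2
(4) = a^2 - 9*a + 8
(5) = -3*m^2 - 45*m - 162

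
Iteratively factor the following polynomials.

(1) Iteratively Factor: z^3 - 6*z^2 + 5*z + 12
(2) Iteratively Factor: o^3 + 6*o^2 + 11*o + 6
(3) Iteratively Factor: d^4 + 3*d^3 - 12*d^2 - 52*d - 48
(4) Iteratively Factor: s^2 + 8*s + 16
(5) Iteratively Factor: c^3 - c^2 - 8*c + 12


(1) = (z - 4)*(z^2 - 2*z - 3) = (z - 4)*(z - 3)*(z + 1)
(2) = (o + 3)*(o^2 + 3*o + 2) = (o + 2)*(o + 3)*(o + 1)
(3) = (d + 2)*(d^3 + d^2 - 14*d - 24) = (d + 2)^2*(d^2 - d - 12) = (d + 2)^2*(d + 3)*(d - 4)
(4) = (s + 4)*(s + 4)
(5) = (c - 2)*(c^2 + c - 6) = (c - 2)*(c + 3)*(c - 2)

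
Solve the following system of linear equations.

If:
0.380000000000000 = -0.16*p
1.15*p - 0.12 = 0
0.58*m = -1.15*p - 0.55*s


Then:
No Solution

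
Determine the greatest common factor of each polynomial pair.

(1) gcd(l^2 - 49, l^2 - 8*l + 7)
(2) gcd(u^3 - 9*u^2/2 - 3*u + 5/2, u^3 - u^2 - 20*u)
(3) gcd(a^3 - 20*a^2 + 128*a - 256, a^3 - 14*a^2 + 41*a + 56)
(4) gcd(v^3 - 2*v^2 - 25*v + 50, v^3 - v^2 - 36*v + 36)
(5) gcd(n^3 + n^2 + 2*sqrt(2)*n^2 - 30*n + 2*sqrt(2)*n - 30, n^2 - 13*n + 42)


(1) = l - 7
(2) = gcd((u - 5)*(u - 1/2)*(u + 1), u*(u - 5)*(u + 4)) = u - 5
(3) = gcd((a - 8)^2*(a - 4), (a - 8)*(a - 7)*(a + 1)) = a - 8
(4) = gcd((v - 5)*(v - 2)*(v + 5), (v - 6)*(v - 1)*(v + 6)) = 1
(5) = 1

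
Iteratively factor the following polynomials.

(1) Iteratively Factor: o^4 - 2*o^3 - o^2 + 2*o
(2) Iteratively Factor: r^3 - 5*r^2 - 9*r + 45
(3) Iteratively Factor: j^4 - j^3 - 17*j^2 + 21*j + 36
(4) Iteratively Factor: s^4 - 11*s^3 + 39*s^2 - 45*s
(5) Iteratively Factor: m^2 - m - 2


(1) = (o - 2)*(o^3 - o) = o*(o - 2)*(o^2 - 1) = o*(o - 2)*(o - 1)*(o + 1)
(2) = (r - 5)*(r^2 - 9) = (r - 5)*(r + 3)*(r - 3)
(3) = (j + 1)*(j^3 - 2*j^2 - 15*j + 36) = (j - 3)*(j + 1)*(j^2 + j - 12) = (j - 3)^2*(j + 1)*(j + 4)
(4) = (s - 3)*(s^3 - 8*s^2 + 15*s) = (s - 3)^2*(s^2 - 5*s) = s*(s - 3)^2*(s - 5)
(5) = (m - 2)*(m + 1)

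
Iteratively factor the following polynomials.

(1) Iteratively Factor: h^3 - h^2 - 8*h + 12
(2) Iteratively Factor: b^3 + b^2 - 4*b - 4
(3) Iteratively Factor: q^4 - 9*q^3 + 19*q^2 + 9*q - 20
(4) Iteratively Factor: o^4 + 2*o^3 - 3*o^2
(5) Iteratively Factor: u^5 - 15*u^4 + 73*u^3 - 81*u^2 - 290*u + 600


(1) = (h - 2)*(h^2 + h - 6) = (h - 2)*(h + 3)*(h - 2)
(2) = (b + 2)*(b^2 - b - 2) = (b + 1)*(b + 2)*(b - 2)
(3) = (q - 1)*(q^3 - 8*q^2 + 11*q + 20) = (q - 5)*(q - 1)*(q^2 - 3*q - 4) = (q - 5)*(q - 4)*(q - 1)*(q + 1)
(4) = (o + 3)*(o^3 - o^2) = o*(o + 3)*(o^2 - o) = o^2*(o + 3)*(o - 1)
(5) = (u + 2)*(u^4 - 17*u^3 + 107*u^2 - 295*u + 300) = (u - 5)*(u + 2)*(u^3 - 12*u^2 + 47*u - 60) = (u - 5)*(u - 4)*(u + 2)*(u^2 - 8*u + 15) = (u - 5)*(u - 4)*(u - 3)*(u + 2)*(u - 5)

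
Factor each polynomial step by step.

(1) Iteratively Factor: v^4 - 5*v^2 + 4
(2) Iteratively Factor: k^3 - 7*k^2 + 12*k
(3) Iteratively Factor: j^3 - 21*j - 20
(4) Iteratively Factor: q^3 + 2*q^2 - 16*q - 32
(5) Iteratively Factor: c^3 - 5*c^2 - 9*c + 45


(1) = (v - 1)*(v^3 + v^2 - 4*v - 4) = (v - 1)*(v + 1)*(v^2 - 4) = (v - 2)*(v - 1)*(v + 1)*(v + 2)
(2) = (k - 3)*(k^2 - 4*k) = k*(k - 3)*(k - 4)
(3) = (j + 4)*(j^2 - 4*j - 5) = (j - 5)*(j + 4)*(j + 1)
(4) = (q - 4)*(q^2 + 6*q + 8) = (q - 4)*(q + 2)*(q + 4)
(5) = (c - 3)*(c^2 - 2*c - 15) = (c - 3)*(c + 3)*(c - 5)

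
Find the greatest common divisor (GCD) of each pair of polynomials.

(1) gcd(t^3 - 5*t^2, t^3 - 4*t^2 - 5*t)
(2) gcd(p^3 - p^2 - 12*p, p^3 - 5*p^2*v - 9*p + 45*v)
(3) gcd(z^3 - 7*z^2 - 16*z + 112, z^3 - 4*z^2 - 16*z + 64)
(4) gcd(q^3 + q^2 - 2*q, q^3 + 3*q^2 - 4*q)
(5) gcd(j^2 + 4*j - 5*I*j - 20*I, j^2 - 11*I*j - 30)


(1) = gcd(t^2*(t - 5), t*(t - 5)*(t + 1)) = t^2 - 5*t
(2) = gcd(p*(p - 4)*(p + 3), (p - 3)*(p + 3)*(p - 5*v)) = p + 3
(3) = gcd((z - 7)*(z - 4)*(z + 4), (z - 4)^2*(z + 4)) = z^2 - 16
(4) = gcd(q*(q - 1)*(q + 2), q*(q - 1)*(q + 4)) = q^2 - q
(5) = j - 5*I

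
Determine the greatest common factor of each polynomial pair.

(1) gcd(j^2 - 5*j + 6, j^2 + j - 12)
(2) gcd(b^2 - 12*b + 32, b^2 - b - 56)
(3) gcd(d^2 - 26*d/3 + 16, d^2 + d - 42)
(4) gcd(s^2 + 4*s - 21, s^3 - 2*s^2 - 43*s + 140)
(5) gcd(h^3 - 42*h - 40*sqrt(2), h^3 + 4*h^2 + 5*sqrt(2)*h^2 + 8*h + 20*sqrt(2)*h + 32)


(1) = gcd((j - 3)*(j - 2), (j - 3)*(j + 4)) = j - 3
(2) = b - 8
(3) = gcd((d - 6)*(d - 8/3), (d - 6)*(d + 7)) = d - 6
(4) = s + 7
(5) = h^2 + 5*sqrt(2)*h + 8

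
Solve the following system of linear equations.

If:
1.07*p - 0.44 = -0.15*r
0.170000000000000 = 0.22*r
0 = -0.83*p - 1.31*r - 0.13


Then:
No Solution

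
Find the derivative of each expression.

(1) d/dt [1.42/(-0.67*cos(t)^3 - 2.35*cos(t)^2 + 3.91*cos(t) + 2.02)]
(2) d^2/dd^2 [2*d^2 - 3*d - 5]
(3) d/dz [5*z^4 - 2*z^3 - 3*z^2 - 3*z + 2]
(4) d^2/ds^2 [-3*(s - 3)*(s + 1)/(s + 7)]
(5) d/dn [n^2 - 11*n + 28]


(1) = (-2.8542*cos(t)^2 - 6.674*cos(t) + 5.5522)*sin(t)/(0.67*cos(t)^3 + 2.35*cos(t)^2 - 3.91*cos(t) - 2.02)^2
(2) = 4
(3) = 20*z^3 - 6*z^2 - 6*z - 3
(4) = -360/(s^3 + 21*s^2 + 147*s + 343)
(5) = 2*n - 11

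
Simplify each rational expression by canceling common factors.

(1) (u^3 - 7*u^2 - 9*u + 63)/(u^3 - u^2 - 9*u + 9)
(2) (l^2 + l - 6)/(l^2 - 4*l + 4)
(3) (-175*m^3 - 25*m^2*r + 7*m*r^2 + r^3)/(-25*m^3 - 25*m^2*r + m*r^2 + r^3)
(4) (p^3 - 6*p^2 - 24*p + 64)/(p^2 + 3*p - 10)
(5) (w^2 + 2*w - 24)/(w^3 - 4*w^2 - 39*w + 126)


(1) = (u - 7)/(u - 1)
(2) = (l + 3)/(l - 2)
(3) = (7*m + r)/(m + r)
(4) = (p^2 - 4*p - 32)/(p + 5)
(5) = (w - 4)/(w^2 - 10*w + 21)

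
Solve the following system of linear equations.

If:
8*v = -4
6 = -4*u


Then:
u = -3/2
v = -1/2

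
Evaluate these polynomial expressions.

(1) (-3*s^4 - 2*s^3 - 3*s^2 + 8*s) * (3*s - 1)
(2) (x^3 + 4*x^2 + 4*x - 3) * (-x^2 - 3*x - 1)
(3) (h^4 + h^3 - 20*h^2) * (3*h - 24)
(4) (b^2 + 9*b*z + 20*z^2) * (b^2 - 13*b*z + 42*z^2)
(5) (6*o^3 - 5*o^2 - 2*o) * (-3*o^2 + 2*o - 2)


(1) = -9*s^5 - 3*s^4 - 7*s^3 + 27*s^2 - 8*s
(2) = -x^5 - 7*x^4 - 17*x^3 - 13*x^2 + 5*x + 3
(3) = 3*h^5 - 21*h^4 - 84*h^3 + 480*h^2
(4) = b^4 - 4*b^3*z - 55*b^2*z^2 + 118*b*z^3 + 840*z^4
(5) = -18*o^5 + 27*o^4 - 16*o^3 + 6*o^2 + 4*o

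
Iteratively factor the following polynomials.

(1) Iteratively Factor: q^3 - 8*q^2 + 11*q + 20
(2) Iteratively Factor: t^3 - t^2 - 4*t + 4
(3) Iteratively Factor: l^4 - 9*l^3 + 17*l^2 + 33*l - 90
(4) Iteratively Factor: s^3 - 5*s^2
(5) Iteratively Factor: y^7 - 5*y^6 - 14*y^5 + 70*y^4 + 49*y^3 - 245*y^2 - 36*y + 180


(1) = (q - 4)*(q^2 - 4*q - 5) = (q - 5)*(q - 4)*(q + 1)
(2) = (t + 2)*(t^2 - 3*t + 2) = (t - 1)*(t + 2)*(t - 2)
(3) = (l - 3)*(l^3 - 6*l^2 - l + 30) = (l - 3)^2*(l^2 - 3*l - 10) = (l - 5)*(l - 3)^2*(l + 2)
(4) = (s)*(s^2 - 5*s) = s^2*(s - 5)
(5) = (y - 2)*(y^6 - 3*y^5 - 20*y^4 + 30*y^3 + 109*y^2 - 27*y - 90) = (y - 3)*(y - 2)*(y^5 - 20*y^3 - 30*y^2 + 19*y + 30) = (y - 5)*(y - 3)*(y - 2)*(y^4 + 5*y^3 + 5*y^2 - 5*y - 6) = (y - 5)*(y - 3)*(y - 2)*(y - 1)*(y^3 + 6*y^2 + 11*y + 6) = (y - 5)*(y - 3)*(y - 2)*(y - 1)*(y + 1)*(y^2 + 5*y + 6) = (y - 5)*(y - 3)*(y - 2)*(y - 1)*(y + 1)*(y + 2)*(y + 3)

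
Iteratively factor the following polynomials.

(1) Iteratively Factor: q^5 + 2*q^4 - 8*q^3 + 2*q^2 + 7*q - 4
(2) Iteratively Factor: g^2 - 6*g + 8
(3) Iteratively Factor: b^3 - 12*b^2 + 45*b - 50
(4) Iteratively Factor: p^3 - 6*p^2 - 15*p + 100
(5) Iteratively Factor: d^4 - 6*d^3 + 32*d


(1) = (q - 1)*(q^4 + 3*q^3 - 5*q^2 - 3*q + 4) = (q - 1)*(q + 1)*(q^3 + 2*q^2 - 7*q + 4) = (q - 1)^2*(q + 1)*(q^2 + 3*q - 4) = (q - 1)^3*(q + 1)*(q + 4)
(2) = (g - 4)*(g - 2)
(3) = (b - 5)*(b^2 - 7*b + 10) = (b - 5)*(b - 2)*(b - 5)
(4) = (p - 5)*(p^2 - p - 20) = (p - 5)*(p + 4)*(p - 5)
(5) = (d)*(d^3 - 6*d^2 + 32) = d*(d + 2)*(d^2 - 8*d + 16) = d*(d - 4)*(d + 2)*(d - 4)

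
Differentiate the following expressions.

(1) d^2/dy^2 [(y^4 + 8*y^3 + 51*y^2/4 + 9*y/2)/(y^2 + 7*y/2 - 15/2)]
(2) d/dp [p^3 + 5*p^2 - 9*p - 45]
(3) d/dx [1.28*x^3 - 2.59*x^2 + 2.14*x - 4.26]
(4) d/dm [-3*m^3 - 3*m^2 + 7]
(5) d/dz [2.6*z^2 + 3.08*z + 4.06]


(1) = (16*y^6 + 168*y^5 + 228*y^4 - 1474*y^3 - 90*y^2 + 23220*y + 13365)/(8*y^6 + 84*y^5 + 114*y^4 - 917*y^3 - 855*y^2 + 4725*y - 3375)
(2) = 3*p^2 + 10*p - 9
(3) = 3.84*x^2 - 5.18*x + 2.14
(4) = 3*m*(-3*m - 2)
(5) = 5.2*z + 3.08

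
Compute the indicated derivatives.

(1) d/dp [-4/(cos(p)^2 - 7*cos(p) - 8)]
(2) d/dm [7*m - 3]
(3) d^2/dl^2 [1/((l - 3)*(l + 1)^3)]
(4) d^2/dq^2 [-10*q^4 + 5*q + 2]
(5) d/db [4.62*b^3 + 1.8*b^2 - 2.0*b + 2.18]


(1) = 4*(7 - 2*cos(p))*sin(p)/(sin(p)^2 + 7*cos(p) + 7)^2
(2) = 7
(3) = 2*(6*(l - 3)^2 + 3*(l - 3)*(l + 1) + (l + 1)^2)/((l - 3)^3*(l + 1)^5)
(4) = -120*q^2
(5) = 13.86*b^2 + 3.6*b - 2.0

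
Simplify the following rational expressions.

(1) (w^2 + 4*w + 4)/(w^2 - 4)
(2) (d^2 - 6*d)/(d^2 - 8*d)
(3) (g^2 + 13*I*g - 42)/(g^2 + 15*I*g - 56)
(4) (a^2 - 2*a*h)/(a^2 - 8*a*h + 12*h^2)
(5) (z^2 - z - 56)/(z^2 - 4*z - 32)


(1) = (w + 2)/(w - 2)
(2) = (d - 6)/(d - 8)
(3) = (g + 6*I)/(g + 8*I)
(4) = a/(a - 6*h)
(5) = (z + 7)/(z + 4)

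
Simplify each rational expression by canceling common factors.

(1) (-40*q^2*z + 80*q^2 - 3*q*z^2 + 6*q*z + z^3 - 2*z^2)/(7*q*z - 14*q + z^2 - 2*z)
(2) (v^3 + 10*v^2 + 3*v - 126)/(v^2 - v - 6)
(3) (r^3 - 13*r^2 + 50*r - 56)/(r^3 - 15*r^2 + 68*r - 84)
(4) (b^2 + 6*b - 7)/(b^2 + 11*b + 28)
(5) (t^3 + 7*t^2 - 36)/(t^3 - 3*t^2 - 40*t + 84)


(1) = (-40*q^2 - 3*q*z + z^2)/(7*q + z)
(2) = (v^2 + 13*v + 42)/(v + 2)
(3) = (r - 4)/(r - 6)
(4) = (b - 1)/(b + 4)
(5) = (t + 3)/(t - 7)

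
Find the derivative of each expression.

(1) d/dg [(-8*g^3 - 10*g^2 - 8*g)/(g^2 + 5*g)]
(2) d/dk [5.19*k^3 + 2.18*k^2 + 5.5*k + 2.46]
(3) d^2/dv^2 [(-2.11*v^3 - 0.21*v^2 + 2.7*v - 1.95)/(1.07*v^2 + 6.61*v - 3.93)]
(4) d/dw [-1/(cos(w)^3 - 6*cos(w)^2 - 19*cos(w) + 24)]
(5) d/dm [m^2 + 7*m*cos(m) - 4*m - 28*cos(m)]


(1) = 2*(-4*g^2 - 40*g - 21)/(g^2 + 10*g + 25)
(2) = 15.57*k^2 + 4.36*k + 5.5
(3) = (-192.97319*v^3 + 310.178862*v^2 - 210.160404*v - 53.008518)/(1.225043*v^6 + 22.703367*v^5 + 126.75327*v^4 + 122.030515*v^3 - 465.55173*v^2 + 306.272367*v - 60.698457)
(4) = (-3*cos(w)^2 + 12*cos(w) + 19)*sin(w)/(cos(w)^3 - 6*cos(w)^2 - 19*cos(w) + 24)^2
(5) = -7*m*sin(m) + 2*m + 28*sin(m) + 7*cos(m) - 4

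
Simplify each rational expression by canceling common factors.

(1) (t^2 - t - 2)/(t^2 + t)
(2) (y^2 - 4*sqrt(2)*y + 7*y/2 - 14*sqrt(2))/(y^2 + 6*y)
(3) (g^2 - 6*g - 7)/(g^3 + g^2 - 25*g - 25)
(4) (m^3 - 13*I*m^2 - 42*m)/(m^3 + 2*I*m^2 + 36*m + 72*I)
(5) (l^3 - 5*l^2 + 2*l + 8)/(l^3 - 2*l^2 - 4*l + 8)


(1) = (t - 2)/t
(2) = (2*y^2 + y*(7 - 8*sqrt(2)) - 28*sqrt(2))/(2*y^2 + 12*y)
(3) = (g - 7)/(g^2 - 25)
(4) = (m^2 - 7*I*m)/(m^2 + 8*I*m - 12)
(5) = (l^2 - 3*l - 4)/(l^2 - 4)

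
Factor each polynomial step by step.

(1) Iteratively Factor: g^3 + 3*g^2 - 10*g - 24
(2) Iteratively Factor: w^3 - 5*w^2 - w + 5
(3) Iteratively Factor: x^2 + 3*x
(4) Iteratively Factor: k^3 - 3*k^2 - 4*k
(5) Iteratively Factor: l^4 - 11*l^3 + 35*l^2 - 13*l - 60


(1) = (g + 2)*(g^2 + g - 12) = (g - 3)*(g + 2)*(g + 4)
(2) = (w + 1)*(w^2 - 6*w + 5) = (w - 1)*(w + 1)*(w - 5)
(3) = (x + 3)*(x)
(4) = (k + 1)*(k^2 - 4*k) = (k - 4)*(k + 1)*(k)
(5) = (l - 5)*(l^3 - 6*l^2 + 5*l + 12) = (l - 5)*(l + 1)*(l^2 - 7*l + 12) = (l - 5)*(l - 3)*(l + 1)*(l - 4)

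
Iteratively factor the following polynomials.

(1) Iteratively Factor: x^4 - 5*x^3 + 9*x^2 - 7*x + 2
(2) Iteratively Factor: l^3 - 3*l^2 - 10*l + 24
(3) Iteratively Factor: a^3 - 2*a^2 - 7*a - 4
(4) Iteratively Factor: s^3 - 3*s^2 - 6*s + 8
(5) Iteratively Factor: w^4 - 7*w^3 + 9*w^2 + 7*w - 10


(1) = (x - 1)*(x^3 - 4*x^2 + 5*x - 2) = (x - 1)^2*(x^2 - 3*x + 2) = (x - 2)*(x - 1)^2*(x - 1)
(2) = (l - 2)*(l^2 - l - 12) = (l - 4)*(l - 2)*(l + 3)
(3) = (a - 4)*(a^2 + 2*a + 1) = (a - 4)*(a + 1)*(a + 1)
(4) = (s - 4)*(s^2 + s - 2) = (s - 4)*(s + 2)*(s - 1)
(5) = (w - 5)*(w^3 - 2*w^2 - w + 2) = (w - 5)*(w - 2)*(w^2 - 1) = (w - 5)*(w - 2)*(w + 1)*(w - 1)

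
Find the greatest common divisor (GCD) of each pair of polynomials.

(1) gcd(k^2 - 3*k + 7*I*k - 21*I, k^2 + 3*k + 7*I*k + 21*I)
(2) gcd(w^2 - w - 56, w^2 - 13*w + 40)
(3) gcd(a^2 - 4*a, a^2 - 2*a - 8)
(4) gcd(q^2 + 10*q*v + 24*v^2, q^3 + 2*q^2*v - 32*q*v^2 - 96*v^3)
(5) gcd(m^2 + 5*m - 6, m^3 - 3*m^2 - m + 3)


(1) = gcd((k - 3)*(k + 7*I), (k + 3)*(k + 7*I)) = k + 7*I
(2) = w - 8
(3) = a - 4
(4) = q + 4*v
(5) = gcd((m - 1)*(m + 6), (m - 3)*(m - 1)*(m + 1)) = m - 1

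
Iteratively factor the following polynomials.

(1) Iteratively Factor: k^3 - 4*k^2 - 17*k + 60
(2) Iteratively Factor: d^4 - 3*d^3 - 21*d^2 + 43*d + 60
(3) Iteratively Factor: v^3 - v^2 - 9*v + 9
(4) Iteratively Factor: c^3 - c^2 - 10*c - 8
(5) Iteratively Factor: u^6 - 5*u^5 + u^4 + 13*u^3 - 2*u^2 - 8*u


(1) = (k + 4)*(k^2 - 8*k + 15) = (k - 5)*(k + 4)*(k - 3)
(2) = (d + 4)*(d^3 - 7*d^2 + 7*d + 15) = (d - 5)*(d + 4)*(d^2 - 2*d - 3) = (d - 5)*(d - 3)*(d + 4)*(d + 1)
(3) = (v + 3)*(v^2 - 4*v + 3) = (v - 3)*(v + 3)*(v - 1)
(4) = (c + 1)*(c^2 - 2*c - 8) = (c - 4)*(c + 1)*(c + 2)
(5) = (u - 1)*(u^5 - 4*u^4 - 3*u^3 + 10*u^2 + 8*u) = (u - 2)*(u - 1)*(u^4 - 2*u^3 - 7*u^2 - 4*u) = (u - 2)*(u - 1)*(u + 1)*(u^3 - 3*u^2 - 4*u) = (u - 4)*(u - 2)*(u - 1)*(u + 1)*(u^2 + u) = u*(u - 4)*(u - 2)*(u - 1)*(u + 1)*(u + 1)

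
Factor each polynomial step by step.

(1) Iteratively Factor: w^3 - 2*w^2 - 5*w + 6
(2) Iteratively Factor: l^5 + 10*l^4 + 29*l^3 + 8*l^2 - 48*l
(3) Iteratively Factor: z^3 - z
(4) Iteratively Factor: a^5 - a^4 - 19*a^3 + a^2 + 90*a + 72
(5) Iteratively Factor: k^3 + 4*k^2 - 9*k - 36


(1) = (w + 2)*(w^2 - 4*w + 3) = (w - 1)*(w + 2)*(w - 3)
(2) = (l)*(l^4 + 10*l^3 + 29*l^2 + 8*l - 48) = l*(l + 3)*(l^3 + 7*l^2 + 8*l - 16) = l*(l - 1)*(l + 3)*(l^2 + 8*l + 16) = l*(l - 1)*(l + 3)*(l + 4)*(l + 4)
(3) = (z - 1)*(z^2 + z) = z*(z - 1)*(z + 1)
(4) = (a - 3)*(a^4 + 2*a^3 - 13*a^2 - 38*a - 24) = (a - 3)*(a + 1)*(a^3 + a^2 - 14*a - 24) = (a - 3)*(a + 1)*(a + 2)*(a^2 - a - 12) = (a - 4)*(a - 3)*(a + 1)*(a + 2)*(a + 3)
(5) = (k + 3)*(k^2 + k - 12) = (k - 3)*(k + 3)*(k + 4)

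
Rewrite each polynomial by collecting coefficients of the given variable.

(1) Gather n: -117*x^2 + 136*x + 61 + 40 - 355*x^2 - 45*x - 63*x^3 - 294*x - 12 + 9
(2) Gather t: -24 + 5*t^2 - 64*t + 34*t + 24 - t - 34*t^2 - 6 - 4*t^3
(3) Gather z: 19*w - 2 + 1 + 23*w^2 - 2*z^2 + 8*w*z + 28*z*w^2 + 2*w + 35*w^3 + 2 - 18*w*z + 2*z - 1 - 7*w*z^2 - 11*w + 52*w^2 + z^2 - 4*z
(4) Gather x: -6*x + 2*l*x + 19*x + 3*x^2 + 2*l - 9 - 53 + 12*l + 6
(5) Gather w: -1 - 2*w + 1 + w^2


(1) = -63*x^3 - 472*x^2 - 203*x + 98
(2) = -4*t^3 - 29*t^2 - 31*t - 6
(3) = 35*w^3 + 75*w^2 + 10*w + z^2*(-7*w - 1) + z*(28*w^2 - 10*w - 2)
(4) = 14*l + 3*x^2 + x*(2*l + 13) - 56
(5) = w^2 - 2*w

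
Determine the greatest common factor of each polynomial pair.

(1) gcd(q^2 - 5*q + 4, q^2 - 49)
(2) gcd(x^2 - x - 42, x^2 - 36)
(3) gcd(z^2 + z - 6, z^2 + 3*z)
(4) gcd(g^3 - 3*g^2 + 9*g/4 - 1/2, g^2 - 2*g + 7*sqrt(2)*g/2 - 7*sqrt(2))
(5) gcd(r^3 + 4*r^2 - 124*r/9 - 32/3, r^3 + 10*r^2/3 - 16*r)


(1) = 1
(2) = x + 6
(3) = z + 3
(4) = gcd((g - 2)*(g - 1/2)^2, (g - 2)*(g + 7*sqrt(2)/2)) = g - 2
(5) = gcd((r - 8/3)*(r + 2/3)*(r + 6), r*(r - 8/3)*(r + 6)) = r^2 + 10*r/3 - 16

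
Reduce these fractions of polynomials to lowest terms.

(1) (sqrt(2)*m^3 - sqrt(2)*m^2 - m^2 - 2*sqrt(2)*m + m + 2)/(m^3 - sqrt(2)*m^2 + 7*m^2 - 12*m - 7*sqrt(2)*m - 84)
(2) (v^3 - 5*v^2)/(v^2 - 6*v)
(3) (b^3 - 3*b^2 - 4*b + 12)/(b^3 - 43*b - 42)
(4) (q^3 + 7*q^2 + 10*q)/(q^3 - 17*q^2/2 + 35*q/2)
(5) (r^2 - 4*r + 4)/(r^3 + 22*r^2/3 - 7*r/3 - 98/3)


(1) = (sqrt(2)*m^3 + m^2*(-sqrt(2) - 1) + m*(1 - 2*sqrt(2)) + 2)/(m^3 + m^2*(7 - sqrt(2)) + m*(-12 - 7*sqrt(2)) - 84)
(2) = (v^2 - 5*v)/(v - 6)
(3) = (b^3 - 3*b^2 - 4*b + 12)/(b^3 - 43*b - 42)
(4) = (2*q^2 + 14*q + 20)/(2*q^2 - 17*q + 35)
(5) = (3*r - 6)/(3*r^2 + 28*r + 49)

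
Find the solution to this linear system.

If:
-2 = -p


Then:
p = 2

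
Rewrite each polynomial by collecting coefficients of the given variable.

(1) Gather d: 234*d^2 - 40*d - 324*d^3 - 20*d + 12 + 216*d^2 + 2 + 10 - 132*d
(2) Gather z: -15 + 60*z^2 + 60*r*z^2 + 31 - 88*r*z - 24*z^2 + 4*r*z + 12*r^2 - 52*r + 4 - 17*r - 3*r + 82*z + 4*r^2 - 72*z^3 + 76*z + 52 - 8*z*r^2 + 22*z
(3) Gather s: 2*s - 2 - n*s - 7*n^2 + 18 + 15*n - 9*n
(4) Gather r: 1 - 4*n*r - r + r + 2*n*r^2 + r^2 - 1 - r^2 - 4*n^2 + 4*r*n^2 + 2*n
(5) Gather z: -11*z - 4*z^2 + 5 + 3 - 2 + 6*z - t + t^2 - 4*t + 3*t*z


(1) = -324*d^3 + 450*d^2 - 192*d + 24
(2) = 16*r^2 - 72*r - 72*z^3 + z^2*(60*r + 36) + z*(-8*r^2 - 84*r + 180) + 72
(3) = -7*n^2 + 6*n + s*(2 - n) + 16
(4) = -4*n^2 + 2*n*r^2 + 2*n + r*(4*n^2 - 4*n)
(5) = t^2 - 5*t - 4*z^2 + z*(3*t - 5) + 6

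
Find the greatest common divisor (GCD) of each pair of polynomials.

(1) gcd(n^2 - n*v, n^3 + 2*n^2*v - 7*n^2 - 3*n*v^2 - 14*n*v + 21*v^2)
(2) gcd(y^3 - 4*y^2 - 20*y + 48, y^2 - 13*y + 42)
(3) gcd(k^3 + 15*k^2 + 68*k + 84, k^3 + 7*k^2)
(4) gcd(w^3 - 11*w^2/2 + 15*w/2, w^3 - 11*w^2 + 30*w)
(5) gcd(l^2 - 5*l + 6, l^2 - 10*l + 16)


(1) = gcd(n*(n - v), (n - 7)*(n - v)*(n + 3*v)) = -n + v
(2) = y - 6
(3) = gcd((k + 2)*(k + 6)*(k + 7), k^2*(k + 7)) = k + 7
(4) = w
(5) = l - 2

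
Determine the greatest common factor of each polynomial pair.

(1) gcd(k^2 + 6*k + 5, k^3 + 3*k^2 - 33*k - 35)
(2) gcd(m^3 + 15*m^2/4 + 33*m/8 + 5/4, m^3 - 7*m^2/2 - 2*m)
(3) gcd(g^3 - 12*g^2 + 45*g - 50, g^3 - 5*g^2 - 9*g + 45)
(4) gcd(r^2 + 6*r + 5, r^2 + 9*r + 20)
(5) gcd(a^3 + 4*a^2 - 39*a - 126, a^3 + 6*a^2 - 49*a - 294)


(1) = k + 1
(2) = m + 1/2
(3) = gcd((g - 5)^2*(g - 2), (g - 5)*(g - 3)*(g + 3)) = g - 5
(4) = r + 5
(5) = gcd((a - 6)*(a + 3)*(a + 7), (a - 7)*(a + 6)*(a + 7)) = a + 7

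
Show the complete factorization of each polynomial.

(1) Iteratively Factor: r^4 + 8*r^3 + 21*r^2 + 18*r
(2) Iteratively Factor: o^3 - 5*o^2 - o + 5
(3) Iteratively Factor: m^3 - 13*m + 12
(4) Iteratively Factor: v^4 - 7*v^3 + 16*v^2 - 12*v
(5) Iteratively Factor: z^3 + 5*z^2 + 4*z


(1) = (r + 2)*(r^3 + 6*r^2 + 9*r) = (r + 2)*(r + 3)*(r^2 + 3*r) = (r + 2)*(r + 3)^2*(r)
(2) = (o - 1)*(o^2 - 4*o - 5) = (o - 1)*(o + 1)*(o - 5)
(3) = (m + 4)*(m^2 - 4*m + 3) = (m - 3)*(m + 4)*(m - 1)
(4) = (v - 2)*(v^3 - 5*v^2 + 6*v) = v*(v - 2)*(v^2 - 5*v + 6) = v*(v - 2)^2*(v - 3)
(5) = (z)*(z^2 + 5*z + 4) = z*(z + 4)*(z + 1)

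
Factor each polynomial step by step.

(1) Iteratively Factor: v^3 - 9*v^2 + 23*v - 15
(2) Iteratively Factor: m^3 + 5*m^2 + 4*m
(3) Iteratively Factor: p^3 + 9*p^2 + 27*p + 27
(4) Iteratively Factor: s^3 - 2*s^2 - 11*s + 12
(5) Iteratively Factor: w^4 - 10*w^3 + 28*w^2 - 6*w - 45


(1) = (v - 3)*(v^2 - 6*v + 5) = (v - 3)*(v - 1)*(v - 5)
(2) = (m + 1)*(m^2 + 4*m) = m*(m + 1)*(m + 4)
(3) = (p + 3)*(p^2 + 6*p + 9) = (p + 3)^2*(p + 3)
(4) = (s + 3)*(s^2 - 5*s + 4) = (s - 1)*(s + 3)*(s - 4)
(5) = (w - 3)*(w^3 - 7*w^2 + 7*w + 15) = (w - 3)*(w + 1)*(w^2 - 8*w + 15) = (w - 5)*(w - 3)*(w + 1)*(w - 3)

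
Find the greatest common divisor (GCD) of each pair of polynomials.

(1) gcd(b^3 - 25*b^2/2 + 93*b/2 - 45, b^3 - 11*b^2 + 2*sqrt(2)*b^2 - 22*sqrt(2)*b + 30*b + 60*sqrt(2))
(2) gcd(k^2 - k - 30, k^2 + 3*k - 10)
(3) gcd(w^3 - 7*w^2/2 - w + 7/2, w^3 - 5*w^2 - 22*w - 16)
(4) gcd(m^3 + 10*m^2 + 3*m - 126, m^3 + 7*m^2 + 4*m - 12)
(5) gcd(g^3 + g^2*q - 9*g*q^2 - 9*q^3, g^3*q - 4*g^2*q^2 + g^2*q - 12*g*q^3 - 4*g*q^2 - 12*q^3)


(1) = gcd((b - 6)*(b - 5)*(b - 3/2), (b - 6)*(b - 5)*(b + 2*sqrt(2))) = b^2 - 11*b + 30
(2) = k + 5
(3) = gcd((w - 7/2)*(w - 1)*(w + 1), (w - 8)*(w + 1)*(w + 2)) = w + 1
(4) = gcd((m - 3)*(m + 6)*(m + 7), (m - 1)*(m + 2)*(m + 6)) = m + 6
(5) = gcd((g - 3*q)*(g + q)*(g + 3*q), (g - 6*q)*(g + 2*q)*(g*q + q)) = 1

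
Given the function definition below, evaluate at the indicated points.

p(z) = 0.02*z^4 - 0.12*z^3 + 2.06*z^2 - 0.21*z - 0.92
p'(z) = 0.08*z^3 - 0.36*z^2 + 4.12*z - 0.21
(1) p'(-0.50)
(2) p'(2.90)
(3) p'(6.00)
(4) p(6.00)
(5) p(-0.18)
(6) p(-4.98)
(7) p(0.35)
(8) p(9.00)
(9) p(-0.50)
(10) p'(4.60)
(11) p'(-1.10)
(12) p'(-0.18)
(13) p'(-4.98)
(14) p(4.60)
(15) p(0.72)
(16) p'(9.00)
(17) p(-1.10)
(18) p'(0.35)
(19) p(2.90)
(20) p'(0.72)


(1) = -2.37
(2) = 10.66
(3) = 28.83
(4) = 71.98
(5) = -0.81
(6) = 78.34
(7) = -0.75
(8) = 207.79
(9) = -0.28
(10) = 18.91
(11) = -5.28
(12) = -0.96
(13) = -39.54
(14) = 38.98
(15) = -0.04
(16) = 66.03
(17) = 1.99
(18) = 1.19
(19) = 14.28
(20) = 2.60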